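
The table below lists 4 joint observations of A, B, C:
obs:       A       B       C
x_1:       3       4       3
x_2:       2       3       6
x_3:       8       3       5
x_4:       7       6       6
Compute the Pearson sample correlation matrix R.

Step 1 — column means:
  mean(A) = (3 + 2 + 8 + 7) / 4 = 20/4 = 5
  mean(B) = (4 + 3 + 3 + 6) / 4 = 16/4 = 4
  mean(C) = (3 + 6 + 5 + 6) / 4 = 20/4 = 5

Step 2 — sample variances and covariances s[i,j] = (1/(n-1)) · Σ_k (x_{k,i} - mean_i) · (x_{k,j} - mean_j), with n-1 = 3:
  s[A,A] = ((-2)·(-2) + (-3)·(-3) + (3)·(3) + (2)·(2)) / 3 = 26/3 = 8.6667
  s[A,B] = ((-2)·(0) + (-3)·(-1) + (3)·(-1) + (2)·(2)) / 3 = 4/3 = 1.3333
  s[A,C] = ((-2)·(-2) + (-3)·(1) + (3)·(0) + (2)·(1)) / 3 = 3/3 = 1
  s[B,B] = ((0)·(0) + (-1)·(-1) + (-1)·(-1) + (2)·(2)) / 3 = 6/3 = 2
  s[B,C] = ((0)·(-2) + (-1)·(1) + (-1)·(0) + (2)·(1)) / 3 = 1/3 = 0.3333
  s[C,C] = ((-2)·(-2) + (1)·(1) + (0)·(0) + (1)·(1)) / 3 = 6/3 = 2
  Sample standard deviations s_i = √(s[i,i]):
  s(A) = √(8.6667) = 2.9439
  s(B) = √(2) = 1.4142
  s(C) = √(2) = 1.4142

Step 3 — r_{ij} = s_{ij} / (s_i · s_j):
  r[A,A] = 1 (diagonal).
  r[A,B] = 1.3333 / (2.9439 · 1.4142) = 1.3333 / 4.1633 = 0.3203
  r[A,C] = 1 / (2.9439 · 1.4142) = 1 / 4.1633 = 0.2402
  r[B,B] = 1 (diagonal).
  r[B,C] = 0.3333 / (1.4142 · 1.4142) = 0.3333 / 2 = 0.1667
  r[C,C] = 1 (diagonal).

R is symmetric with unit diagonal. Assembling:

R = [[1, 0.3203, 0.2402],
 [0.3203, 1, 0.1667],
 [0.2402, 0.1667, 1]]


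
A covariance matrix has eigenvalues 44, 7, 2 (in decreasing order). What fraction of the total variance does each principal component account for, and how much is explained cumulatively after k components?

Step 1 — total variance = trace(Sigma) = Σ λ_i = 44 + 7 + 2 = 53.

Step 2 — fraction explained by component i = λ_i / Σ λ:
  PC1: 44/53 = 0.8302
  PC2: 7/53 = 0.1321
  PC3: 2/53 = 0.0377

Step 3 — cumulative fraction after k components = (λ_1 + ... + λ_k) / Σ λ:
  k = 1: 44/53 = 0.8302
  k = 2: (44 + 7)/53 = 51/53 = 0.9623
  k = 3: (44 + 7 + 2)/53 = 53/53 = 1

Summary (fraction, with percent):

explained: PC1 0.8302 (83.02%), PC2 0.1321 (13.21%), PC3 0.0377 (3.77%);  cumulative: 0.8302, 0.9623, 1


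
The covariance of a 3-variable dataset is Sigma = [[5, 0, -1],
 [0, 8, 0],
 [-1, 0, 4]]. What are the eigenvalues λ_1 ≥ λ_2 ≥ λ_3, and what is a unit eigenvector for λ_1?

Step 1 — characteristic polynomial p(λ) = det(λI - Sigma) = λ³ - tr·λ² + c_1·λ - det, where tr = trace, c_1 = sum of the principal 2×2 minors, det = det(Sigma):
  tr = 5 + 8 + 4 = 17,
  c_1 = (5·8 - (0)²) + (5·4 - (-1)²) + (8·4 - (0)²) = 40 + 19 + 32 = 91,
  det = 5·(8·4 - (0)²) - (0)·((0)·4 - (0)·(-1)) + (-1)·((0)·(0) - 8·(-1)) = 5·(32) - (0)·(0) + (-1)·(8) = 152.
  So p(λ) = λ³ - 17λ² + 91λ - 152.
Step 2 — look for an integer root (rational root theorem: any rational root is an integer divisor of 152). Testing λ = 8:
  p(8) = 512 - 1088 + 728 - 152 = 0  ✓
  Dividing out (λ - 8): p(λ) = (λ - 8)(λ² - 9λ + 19).
Step 3 — remaining eigenvalues from the quadratic λ² - 9λ + 19 = 0:
  Δ = 9² - 4·19 = 81 - 76 = 5,  λ = (9 ± √5)/2 = (9 ± 2.2361)/2 ≈ 5.618 or 3.382.
  Sorted: λ_1 = 8,  λ_2 = 5.618,  λ_3 = 3.382  (check: sum = 17 = tr ✓).

Step 4 — unit eigenvector for λ_1 = 8: v spans the null space of (Sigma - λ_1 I), whose rows are
  r_1 = (-3, 0, -1),  r_2 = (0, 0, 0),  r_3 = (-1, 0, -4).
  v is orthogonal to every row, so take v ∝ r_1 × r_3 = ((0)·(-4) - (-1)·(0), (-1)·(-1) - (-3)·(-4), (-3)·(0) - (0)·(-1)) = (0, -11, 0).
  Rescale (divide by 11; multiply by -1 so the first nonzero entry is positive): u = (0, 1, 0).
  ||u|| = √((0)² + (1)² + (0)²) = √(1) = 1,  v_1 = u/||u|| ≈ (0, 1, 0) (||v_1|| = 1).

λ_1 = 8,  λ_2 = 5.618,  λ_3 = 3.382;  v_1 ≈ (0, 1, 0)


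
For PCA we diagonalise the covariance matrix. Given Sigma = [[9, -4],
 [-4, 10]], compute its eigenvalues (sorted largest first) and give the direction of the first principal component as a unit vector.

Step 1 — characteristic polynomial of 2×2 Sigma:
  det(Sigma - λI) = λ² - trace · λ + det = 0.
  trace = 9 + 10 = 19, det = 9·10 - (-4)² = 74.
Step 2 — discriminant:
  Δ = trace² - 4·det = 361 - 296 = 65.
Step 3 — eigenvalues:
  λ = (trace ± √Δ)/2 = (19 ± 8.0623)/2,
  λ_1 = 13.5311,  λ_2 = 5.4689.

Step 4 — unit eigenvector for λ_1: solve (Sigma - λ_1 I)v = 0. First row:
  (9 - 13.5311)·v_x + (-4)·v_y = 0, i.e. (-4.5311)·v_x + (-4)·v_y = 0,
  so v ∝ (b, λ_1 - a) = (-4, 4.5311); multiply by -1 so the first entry is positive: u = (4, -4.5311).
  ||u|| = √((4)² + (-4.5311)²) = √(36.5311) ≈ 6.0441,
  v_1 = u/||u|| ≈ (0.6618, -0.7497) (||v_1|| = 1).

λ_1 = 13.5311,  λ_2 = 5.4689;  v_1 ≈ (0.6618, -0.7497)


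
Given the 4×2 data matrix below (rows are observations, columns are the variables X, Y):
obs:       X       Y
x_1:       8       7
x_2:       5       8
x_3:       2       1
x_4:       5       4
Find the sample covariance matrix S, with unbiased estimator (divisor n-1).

Step 1 — column means:
  mean(X) = (8 + 5 + 2 + 5) / 4 = 20/4 = 5
  mean(Y) = (7 + 8 + 1 + 4) / 4 = 20/4 = 5

Step 2 — sample covariance S[i,j] = (1/(n-1)) · Σ_k (x_{k,i} - mean_i) · (x_{k,j} - mean_j), with n-1 = 3.
  S[X,X] = ((3)·(3) + (0)·(0) + (-3)·(-3) + (0)·(0)) / 3 = 18/3 = 6
  S[X,Y] = ((3)·(2) + (0)·(3) + (-3)·(-4) + (0)·(-1)) / 3 = 18/3 = 6
  S[Y,Y] = ((2)·(2) + (3)·(3) + (-4)·(-4) + (-1)·(-1)) / 3 = 30/3 = 10

S is symmetric (S[j,i] = S[i,j]). Assembling:

S = [[6, 6],
 [6, 10]]


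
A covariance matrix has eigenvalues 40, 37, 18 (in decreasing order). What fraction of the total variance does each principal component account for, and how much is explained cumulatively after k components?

Step 1 — total variance = trace(Sigma) = Σ λ_i = 40 + 37 + 18 = 95.

Step 2 — fraction explained by component i = λ_i / Σ λ:
  PC1: 40/95 = 0.4211
  PC2: 37/95 = 0.3895
  PC3: 18/95 = 0.1895

Step 3 — cumulative fraction after k components = (λ_1 + ... + λ_k) / Σ λ:
  k = 1: 40/95 = 0.4211
  k = 2: (40 + 37)/95 = 77/95 = 0.8105
  k = 3: (40 + 37 + 18)/95 = 95/95 = 1

Summary (fraction, with percent):

explained: PC1 0.4211 (42.11%), PC2 0.3895 (38.95%), PC3 0.1895 (18.95%);  cumulative: 0.4211, 0.8105, 1


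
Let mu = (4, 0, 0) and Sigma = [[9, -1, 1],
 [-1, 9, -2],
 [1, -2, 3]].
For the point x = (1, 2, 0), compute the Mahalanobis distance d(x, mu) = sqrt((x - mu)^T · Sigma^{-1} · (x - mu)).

Step 1 — centre the observation: (x - mu) = (-3, 2, 0).

Step 2 — invert Sigma (cofactor / det for 3×3, or solve directly):
  Sigma^{-1} = [[0.1156, 0.005, -0.0352],
 [0.005, 0.1307, 0.0854],
 [-0.0352, 0.0854, 0.402]].

Step 3 — form the quadratic (x - mu)^T · Sigma^{-1} · (x - mu):
  Sigma^{-1} · (x - mu) = (-0.3367, 0.2462, 0.2764).
  (x - mu)^T · [Sigma^{-1} · (x - mu)] = (-3)·(-0.3367) + (2)·(0.2462) + (0)·(0.2764) = 1.5025.

Step 4 — take square root: d = √(1.5025) ≈ 1.2258.

d(x, mu) = √(1.5025) ≈ 1.2258


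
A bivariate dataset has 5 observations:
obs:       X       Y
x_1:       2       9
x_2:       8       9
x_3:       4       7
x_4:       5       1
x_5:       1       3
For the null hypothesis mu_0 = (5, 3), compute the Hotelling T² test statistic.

Step 1 — sample mean vector:
  mean(X) = (2 + 8 + 4 + 5 + 1) / 5 = 20/5 = 4
  mean(Y) = (9 + 9 + 7 + 1 + 3) / 5 = 29/5 = 5.8
  x̄ = (4, 5.8),  deviation x̄ - mu_0 = (4, 5.8) - (5, 3) = (-1, 2.8).

Step 2 — sample covariance matrix, S[i,j] = (1/(n-1)) · Σ_k (x_{k,i} - mean_i) · (x_{k,j} - mean_j), divisor n-1 = 4:
  S[X,X] = ((-2)·(-2) + (4)·(4) + (0)·(0) + (1)·(1) + (-3)·(-3)) / 4 = 30/4 = 7.5
  S[X,Y] = ((-2)·(3.2) + (4)·(3.2) + (0)·(1.2) + (1)·(-4.8) + (-3)·(-2.8)) / 4 = 10/4 = 2.5
  S[Y,Y] = ((3.2)·(3.2) + (3.2)·(3.2) + (1.2)·(1.2) + (-4.8)·(-4.8) + (-2.8)·(-2.8)) / 4 = 52.8/4 = 13.2
  S = [[7.5, 2.5],
 [2.5, 13.2]].

Step 3 — invert S. det(S) = 7.5·13.2 - (2.5)² = 92.75.
  S^{-1} = (1/det) · [[d, -b], [-b, a]] = [[0.1423, -0.027],
 [-0.027, 0.0809]].

Step 4 — quadratic form (x̄ - mu_0)^T · S^{-1} · (x̄ - mu_0):
  S^{-1} · (x̄ - mu_0) = (-0.2178, 0.2534),
  (x̄ - mu_0)^T · [...] = (-1)·(-0.2178) + (2.8)·(0.2534) = 0.9272.

Step 5 — scale by n: T² = 5 · 0.9272 = 4.6361.

T² ≈ 4.6361


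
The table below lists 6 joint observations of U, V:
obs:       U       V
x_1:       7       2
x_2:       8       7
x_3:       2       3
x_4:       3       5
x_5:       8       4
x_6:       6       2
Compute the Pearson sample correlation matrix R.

Step 1 — column means:
  mean(U) = (7 + 8 + 2 + 3 + 8 + 6) / 6 = 34/6 = 5.6667
  mean(V) = (2 + 7 + 3 + 5 + 4 + 2) / 6 = 23/6 = 3.8333

Step 2 — sample variances and covariances s[i,j] = (1/(n-1)) · Σ_k (x_{k,i} - mean_i) · (x_{k,j} - mean_j), with n-1 = 5:
  s[U,U] = ((1.3333)·(1.3333) + (2.3333)·(2.3333) + (-3.6667)·(-3.6667) + (-2.6667)·(-2.6667) + (2.3333)·(2.3333) + (0.3333)·(0.3333)) / 5 = 33.3333/5 = 6.6667
  s[U,V] = ((1.3333)·(-1.8333) + (2.3333)·(3.1667) + (-3.6667)·(-0.8333) + (-2.6667)·(1.1667) + (2.3333)·(0.1667) + (0.3333)·(-1.8333)) / 5 = 4.6667/5 = 0.9333
  s[V,V] = ((-1.8333)·(-1.8333) + (3.1667)·(3.1667) + (-0.8333)·(-0.8333) + (1.1667)·(1.1667) + (0.1667)·(0.1667) + (-1.8333)·(-1.8333)) / 5 = 18.8333/5 = 3.7667
  Sample standard deviations s_i = √(s[i,i]):
  s(U) = √(6.6667) = 2.582
  s(V) = √(3.7667) = 1.9408

Step 3 — r_{ij} = s_{ij} / (s_i · s_j):
  r[U,U] = 1 (diagonal).
  r[U,V] = 0.9333 / (2.582 · 1.9408) = 0.9333 / 5.0111 = 0.1863
  r[V,V] = 1 (diagonal).

R is symmetric with unit diagonal. Assembling:

R = [[1, 0.1863],
 [0.1863, 1]]


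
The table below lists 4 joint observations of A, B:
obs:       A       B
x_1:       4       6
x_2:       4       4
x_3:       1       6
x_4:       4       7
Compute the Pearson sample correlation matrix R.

Step 1 — column means:
  mean(A) = (4 + 4 + 1 + 4) / 4 = 13/4 = 3.25
  mean(B) = (6 + 4 + 6 + 7) / 4 = 23/4 = 5.75

Step 2 — sample variances and covariances s[i,j] = (1/(n-1)) · Σ_k (x_{k,i} - mean_i) · (x_{k,j} - mean_j), with n-1 = 3:
  s[A,A] = ((0.75)·(0.75) + (0.75)·(0.75) + (-2.25)·(-2.25) + (0.75)·(0.75)) / 3 = 6.75/3 = 2.25
  s[A,B] = ((0.75)·(0.25) + (0.75)·(-1.75) + (-2.25)·(0.25) + (0.75)·(1.25)) / 3 = -0.75/3 = -0.25
  s[B,B] = ((0.25)·(0.25) + (-1.75)·(-1.75) + (0.25)·(0.25) + (1.25)·(1.25)) / 3 = 4.75/3 = 1.5833
  Sample standard deviations s_i = √(s[i,i]):
  s(A) = √(2.25) = 1.5
  s(B) = √(1.5833) = 1.2583

Step 3 — r_{ij} = s_{ij} / (s_i · s_j):
  r[A,A] = 1 (diagonal).
  r[A,B] = -0.25 / (1.5 · 1.2583) = -0.25 / 1.8875 = -0.1325
  r[B,B] = 1 (diagonal).

R is symmetric with unit diagonal. Assembling:

R = [[1, -0.1325],
 [-0.1325, 1]]


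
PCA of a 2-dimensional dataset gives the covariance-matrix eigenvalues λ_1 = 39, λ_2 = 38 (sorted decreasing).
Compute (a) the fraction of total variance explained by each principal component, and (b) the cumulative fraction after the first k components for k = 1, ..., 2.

Step 1 — total variance = trace(Sigma) = Σ λ_i = 39 + 38 = 77.

Step 2 — fraction explained by component i = λ_i / Σ λ:
  PC1: 39/77 = 0.5065
  PC2: 38/77 = 0.4935

Step 3 — cumulative fraction after k components = (λ_1 + ... + λ_k) / Σ λ:
  k = 1: 39/77 = 0.5065
  k = 2: (39 + 38)/77 = 77/77 = 1

Summary (fraction, with percent):

explained: PC1 0.5065 (50.65%), PC2 0.4935 (49.35%);  cumulative: 0.5065, 1


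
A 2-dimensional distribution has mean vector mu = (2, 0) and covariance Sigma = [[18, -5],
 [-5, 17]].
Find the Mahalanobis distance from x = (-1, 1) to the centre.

Step 1 — centre the observation: (x - mu) = (-3, 1).

Step 2 — invert Sigma. det(Sigma) = 18·17 - (-5)² = 281.
  Sigma^{-1} = (1/det) · [[d, -b], [-b, a]] = [[0.0605, 0.0178],
 [0.0178, 0.0641]].

Step 3 — form the quadratic (x - mu)^T · Sigma^{-1} · (x - mu):
  Sigma^{-1} · (x - mu) = (-0.1637, 0.0107).
  (x - mu)^T · [Sigma^{-1} · (x - mu)] = (-3)·(-0.1637) + (1)·(0.0107) = 0.5018.

Step 4 — take square root: d = √(0.5018) ≈ 0.7084.

d(x, mu) = √(0.5018) ≈ 0.7084


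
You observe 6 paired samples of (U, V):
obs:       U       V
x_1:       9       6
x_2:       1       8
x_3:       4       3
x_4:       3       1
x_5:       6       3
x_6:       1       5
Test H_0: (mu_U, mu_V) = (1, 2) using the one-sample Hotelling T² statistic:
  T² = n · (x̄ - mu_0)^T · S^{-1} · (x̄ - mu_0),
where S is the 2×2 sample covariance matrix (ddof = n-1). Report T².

Step 1 — sample mean vector:
  mean(U) = (9 + 1 + 4 + 3 + 6 + 1) / 6 = 24/6 = 4
  mean(V) = (6 + 8 + 3 + 1 + 3 + 5) / 6 = 26/6 = 4.3333
  x̄ = (4, 4.3333),  deviation x̄ - mu_0 = (4, 4.3333) - (1, 2) = (3, 2.3333).

Step 2 — sample covariance matrix, S[i,j] = (1/(n-1)) · Σ_k (x_{k,i} - mean_i) · (x_{k,j} - mean_j), divisor n-1 = 5:
  S[U,U] = ((5)·(5) + (-3)·(-3) + (0)·(0) + (-1)·(-1) + (2)·(2) + (-3)·(-3)) / 5 = 48/5 = 9.6
  S[U,V] = ((5)·(1.6667) + (-3)·(3.6667) + (0)·(-1.3333) + (-1)·(-3.3333) + (2)·(-1.3333) + (-3)·(0.6667)) / 5 = -4/5 = -0.8
  S[V,V] = ((1.6667)·(1.6667) + (3.6667)·(3.6667) + (-1.3333)·(-1.3333) + (-3.3333)·(-3.3333) + (-1.3333)·(-1.3333) + (0.6667)·(0.6667)) / 5 = 31.3333/5 = 6.2667
  S = [[9.6, -0.8],
 [-0.8, 6.2667]].

Step 3 — invert S. det(S) = 9.6·6.2667 - (-0.8)² = 59.52.
  S^{-1} = (1/det) · [[d, -b], [-b, a]] = [[0.1053, 0.0134],
 [0.0134, 0.1613]].

Step 4 — quadratic form (x̄ - mu_0)^T · S^{-1} · (x̄ - mu_0):
  S^{-1} · (x̄ - mu_0) = (0.3472, 0.4167),
  (x̄ - mu_0)^T · [...] = (3)·(0.3472) + (2.3333)·(0.4167) = 2.0139.

Step 5 — scale by n: T² = 6 · 2.0139 = 12.0833.

T² ≈ 12.0833


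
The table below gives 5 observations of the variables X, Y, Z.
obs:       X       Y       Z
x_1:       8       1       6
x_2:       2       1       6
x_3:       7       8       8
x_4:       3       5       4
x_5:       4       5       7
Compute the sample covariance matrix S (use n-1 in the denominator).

Step 1 — column means:
  mean(X) = (8 + 2 + 7 + 3 + 4) / 5 = 24/5 = 4.8
  mean(Y) = (1 + 1 + 8 + 5 + 5) / 5 = 20/5 = 4
  mean(Z) = (6 + 6 + 8 + 4 + 7) / 5 = 31/5 = 6.2

Step 2 — sample covariance S[i,j] = (1/(n-1)) · Σ_k (x_{k,i} - mean_i) · (x_{k,j} - mean_j), with n-1 = 4.
  S[X,X] = ((3.2)·(3.2) + (-2.8)·(-2.8) + (2.2)·(2.2) + (-1.8)·(-1.8) + (-0.8)·(-0.8)) / 4 = 26.8/4 = 6.7
  S[X,Y] = ((3.2)·(-3) + (-2.8)·(-3) + (2.2)·(4) + (-1.8)·(1) + (-0.8)·(1)) / 4 = 5/4 = 1.25
  S[X,Z] = ((3.2)·(-0.2) + (-2.8)·(-0.2) + (2.2)·(1.8) + (-1.8)·(-2.2) + (-0.8)·(0.8)) / 4 = 7.2/4 = 1.8
  S[Y,Y] = ((-3)·(-3) + (-3)·(-3) + (4)·(4) + (1)·(1) + (1)·(1)) / 4 = 36/4 = 9
  S[Y,Z] = ((-3)·(-0.2) + (-3)·(-0.2) + (4)·(1.8) + (1)·(-2.2) + (1)·(0.8)) / 4 = 7/4 = 1.75
  S[Z,Z] = ((-0.2)·(-0.2) + (-0.2)·(-0.2) + (1.8)·(1.8) + (-2.2)·(-2.2) + (0.8)·(0.8)) / 4 = 8.8/4 = 2.2

S is symmetric (S[j,i] = S[i,j]). Assembling:

S = [[6.7, 1.25, 1.8],
 [1.25, 9, 1.75],
 [1.8, 1.75, 2.2]]


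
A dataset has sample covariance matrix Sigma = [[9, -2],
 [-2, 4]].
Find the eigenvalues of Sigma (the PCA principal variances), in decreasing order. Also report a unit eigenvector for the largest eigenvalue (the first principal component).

Step 1 — characteristic polynomial of 2×2 Sigma:
  det(Sigma - λI) = λ² - trace · λ + det = 0.
  trace = 9 + 4 = 13, det = 9·4 - (-2)² = 32.
Step 2 — discriminant:
  Δ = trace² - 4·det = 169 - 128 = 41.
Step 3 — eigenvalues:
  λ = (trace ± √Δ)/2 = (13 ± 6.4031)/2,
  λ_1 = 9.7016,  λ_2 = 3.2984.

Step 4 — unit eigenvector for λ_1: solve (Sigma - λ_1 I)v = 0. First row:
  (9 - 9.7016)·v_x + (-2)·v_y = 0, i.e. (-0.7016)·v_x + (-2)·v_y = 0,
  so v ∝ (b, λ_1 - a) = (-2, 0.7016); multiply by -1 so the first entry is positive: u = (2, -0.7016).
  ||u|| = √((2)² + (-0.7016)²) = √(4.4922) ≈ 2.1195,
  v_1 = u/||u|| ≈ (0.9436, -0.331) (||v_1|| = 1).

λ_1 = 9.7016,  λ_2 = 3.2984;  v_1 ≈ (0.9436, -0.331)


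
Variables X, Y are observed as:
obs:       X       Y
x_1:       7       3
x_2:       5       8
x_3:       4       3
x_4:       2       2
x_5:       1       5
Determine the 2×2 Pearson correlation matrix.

Step 1 — column means:
  mean(X) = (7 + 5 + 4 + 2 + 1) / 5 = 19/5 = 3.8
  mean(Y) = (3 + 8 + 3 + 2 + 5) / 5 = 21/5 = 4.2

Step 2 — sample variances and covariances s[i,j] = (1/(n-1)) · Σ_k (x_{k,i} - mean_i) · (x_{k,j} - mean_j), with n-1 = 4:
  s[X,X] = ((3.2)·(3.2) + (1.2)·(1.2) + (0.2)·(0.2) + (-1.8)·(-1.8) + (-2.8)·(-2.8)) / 4 = 22.8/4 = 5.7
  s[X,Y] = ((3.2)·(-1.2) + (1.2)·(3.8) + (0.2)·(-1.2) + (-1.8)·(-2.2) + (-2.8)·(0.8)) / 4 = 2.2/4 = 0.55
  s[Y,Y] = ((-1.2)·(-1.2) + (3.8)·(3.8) + (-1.2)·(-1.2) + (-2.2)·(-2.2) + (0.8)·(0.8)) / 4 = 22.8/4 = 5.7
  Sample standard deviations s_i = √(s[i,i]):
  s(X) = √(5.7) = 2.3875
  s(Y) = √(5.7) = 2.3875

Step 3 — r_{ij} = s_{ij} / (s_i · s_j):
  r[X,X] = 1 (diagonal).
  r[X,Y] = 0.55 / (2.3875 · 2.3875) = 0.55 / 5.7 = 0.0965
  r[Y,Y] = 1 (diagonal).

R is symmetric with unit diagonal. Assembling:

R = [[1, 0.0965],
 [0.0965, 1]]


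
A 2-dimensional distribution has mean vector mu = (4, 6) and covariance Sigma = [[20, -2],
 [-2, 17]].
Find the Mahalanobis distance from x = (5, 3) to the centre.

Step 1 — centre the observation: (x - mu) = (1, -3).

Step 2 — invert Sigma. det(Sigma) = 20·17 - (-2)² = 336.
  Sigma^{-1} = (1/det) · [[d, -b], [-b, a]] = [[0.0506, 0.006],
 [0.006, 0.0595]].

Step 3 — form the quadratic (x - mu)^T · Sigma^{-1} · (x - mu):
  Sigma^{-1} · (x - mu) = (0.0327, -0.1726).
  (x - mu)^T · [Sigma^{-1} · (x - mu)] = (1)·(0.0327) + (-3)·(-0.1726) = 0.5506.

Step 4 — take square root: d = √(0.5506) ≈ 0.742.

d(x, mu) = √(0.5506) ≈ 0.742


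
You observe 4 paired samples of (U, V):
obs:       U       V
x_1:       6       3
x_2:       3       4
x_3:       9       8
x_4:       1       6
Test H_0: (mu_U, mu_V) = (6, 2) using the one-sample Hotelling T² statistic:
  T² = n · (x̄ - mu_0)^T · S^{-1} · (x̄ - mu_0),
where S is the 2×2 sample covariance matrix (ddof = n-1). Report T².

Step 1 — sample mean vector:
  mean(U) = (6 + 3 + 9 + 1) / 4 = 19/4 = 4.75
  mean(V) = (3 + 4 + 8 + 6) / 4 = 21/4 = 5.25
  x̄ = (4.75, 5.25),  deviation x̄ - mu_0 = (4.75, 5.25) - (6, 2) = (-1.25, 3.25).

Step 2 — sample covariance matrix, S[i,j] = (1/(n-1)) · Σ_k (x_{k,i} - mean_i) · (x_{k,j} - mean_j), divisor n-1 = 3:
  S[U,U] = ((1.25)·(1.25) + (-1.75)·(-1.75) + (4.25)·(4.25) + (-3.75)·(-3.75)) / 3 = 36.75/3 = 12.25
  S[U,V] = ((1.25)·(-2.25) + (-1.75)·(-1.25) + (4.25)·(2.75) + (-3.75)·(0.75)) / 3 = 8.25/3 = 2.75
  S[V,V] = ((-2.25)·(-2.25) + (-1.25)·(-1.25) + (2.75)·(2.75) + (0.75)·(0.75)) / 3 = 14.75/3 = 4.9167
  S = [[12.25, 2.75],
 [2.75, 4.9167]].

Step 3 — invert S. det(S) = 12.25·4.9167 - (2.75)² = 52.6667.
  S^{-1} = (1/det) · [[d, -b], [-b, a]] = [[0.0934, -0.0522],
 [-0.0522, 0.2326]].

Step 4 — quadratic form (x̄ - mu_0)^T · S^{-1} · (x̄ - mu_0):
  S^{-1} · (x̄ - mu_0) = (-0.2864, 0.8212),
  (x̄ - mu_0)^T · [...] = (-1.25)·(-0.2864) + (3.25)·(0.8212) = 3.0269.

Step 5 — scale by n: T² = 4 · 3.0269 = 12.1076.

T² ≈ 12.1076


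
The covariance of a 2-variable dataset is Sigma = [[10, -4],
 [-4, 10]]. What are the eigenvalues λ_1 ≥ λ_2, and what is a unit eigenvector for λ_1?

Step 1 — characteristic polynomial of 2×2 Sigma:
  det(Sigma - λI) = λ² - trace · λ + det = 0.
  trace = 10 + 10 = 20, det = 10·10 - (-4)² = 84.
Step 2 — discriminant:
  Δ = trace² - 4·det = 400 - 336 = 64.
Step 3 — eigenvalues:
  λ = (trace ± √Δ)/2 = (20 ± 8)/2,
  λ_1 = 14,  λ_2 = 6.

Step 4 — unit eigenvector for λ_1: solve (Sigma - λ_1 I)v = 0. First row:
  (10 - 14)·v_x + (-4)·v_y = 0, i.e. (-4)·v_x + (-4)·v_y = 0,
  so v ∝ (b, λ_1 - a) = (-4, 4); multiply by -1 so the first entry is positive: u = (4, -4).
  ||u|| = √((4)² + (-4)²) = √(32) ≈ 5.6569,
  v_1 = u/||u|| ≈ (0.7071, -0.7071) (||v_1|| = 1).

λ_1 = 14,  λ_2 = 6;  v_1 ≈ (0.7071, -0.7071)


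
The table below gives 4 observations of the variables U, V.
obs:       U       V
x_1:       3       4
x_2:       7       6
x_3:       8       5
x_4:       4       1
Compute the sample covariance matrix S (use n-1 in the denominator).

Step 1 — column means:
  mean(U) = (3 + 7 + 8 + 4) / 4 = 22/4 = 5.5
  mean(V) = (4 + 6 + 5 + 1) / 4 = 16/4 = 4

Step 2 — sample covariance S[i,j] = (1/(n-1)) · Σ_k (x_{k,i} - mean_i) · (x_{k,j} - mean_j), with n-1 = 3.
  S[U,U] = ((-2.5)·(-2.5) + (1.5)·(1.5) + (2.5)·(2.5) + (-1.5)·(-1.5)) / 3 = 17/3 = 5.6667
  S[U,V] = ((-2.5)·(0) + (1.5)·(2) + (2.5)·(1) + (-1.5)·(-3)) / 3 = 10/3 = 3.3333
  S[V,V] = ((0)·(0) + (2)·(2) + (1)·(1) + (-3)·(-3)) / 3 = 14/3 = 4.6667

S is symmetric (S[j,i] = S[i,j]). Assembling:

S = [[5.6667, 3.3333],
 [3.3333, 4.6667]]


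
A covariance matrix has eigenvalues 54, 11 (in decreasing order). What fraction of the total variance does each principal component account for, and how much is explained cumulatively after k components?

Step 1 — total variance = trace(Sigma) = Σ λ_i = 54 + 11 = 65.

Step 2 — fraction explained by component i = λ_i / Σ λ:
  PC1: 54/65 = 0.8308
  PC2: 11/65 = 0.1692

Step 3 — cumulative fraction after k components = (λ_1 + ... + λ_k) / Σ λ:
  k = 1: 54/65 = 0.8308
  k = 2: (54 + 11)/65 = 65/65 = 1

Summary (fraction, with percent):

explained: PC1 0.8308 (83.08%), PC2 0.1692 (16.92%);  cumulative: 0.8308, 1


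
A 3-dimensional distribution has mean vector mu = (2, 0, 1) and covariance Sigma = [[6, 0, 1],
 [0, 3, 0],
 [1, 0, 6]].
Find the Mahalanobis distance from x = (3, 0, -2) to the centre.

Step 1 — centre the observation: (x - mu) = (1, 0, -3).

Step 2 — invert Sigma (cofactor / det for 3×3, or solve directly):
  Sigma^{-1} = [[0.1714, 0, -0.0286],
 [0, 0.3333, 0],
 [-0.0286, 0, 0.1714]].

Step 3 — form the quadratic (x - mu)^T · Sigma^{-1} · (x - mu):
  Sigma^{-1} · (x - mu) = (0.2571, 0, -0.5429).
  (x - mu)^T · [Sigma^{-1} · (x - mu)] = (1)·(0.2571) + (0)·(0) + (-3)·(-0.5429) = 1.8857.

Step 4 — take square root: d = √(1.8857) ≈ 1.3732.

d(x, mu) = √(1.8857) ≈ 1.3732


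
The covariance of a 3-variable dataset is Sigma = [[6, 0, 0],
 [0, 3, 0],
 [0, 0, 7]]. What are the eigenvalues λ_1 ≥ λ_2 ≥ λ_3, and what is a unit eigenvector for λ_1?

Step 1 — characteristic polynomial p(λ) = det(λI - Sigma) = λ³ - tr·λ² + c_1·λ - det, where tr = trace, c_1 = sum of the principal 2×2 minors, det = det(Sigma):
  tr = 6 + 3 + 7 = 16,
  c_1 = (6·3 - (0)²) + (6·7 - (0)²) + (3·7 - (0)²) = 18 + 42 + 21 = 81,
  det = 6·(3·7 - (0)²) - (0)·((0)·7 - (0)·(0)) + (0)·((0)·(0) - 3·(0)) = 6·(21) - (0)·(0) + (0)·(0) = 126.
  So p(λ) = λ³ - 16λ² + 81λ - 126.
Step 2 — look for an integer root (rational root theorem: any rational root is an integer divisor of 126). Testing λ = 3:
  p(3) = 27 - 144 + 243 - 126 = 0  ✓
  Dividing out (λ - 3): p(λ) = (λ - 3)(λ² - 13λ + 42).
Step 3 — remaining eigenvalues from the quadratic λ² - 13λ + 42 = 0:
  Δ = 13² - 4·42 = 169 - 168 = 1,  λ = (13 ± √1)/2 = (13 ± 1)/2 = 7 or 6.
  Sorted: λ_1 = 7,  λ_2 = 6,  λ_3 = 3  (check: sum = 16 = tr ✓).

Step 4 — unit eigenvector for λ_1 = 7: v spans the null space of (Sigma - λ_1 I), whose rows are
  r_1 = (-1, 0, 0),  r_2 = (0, -4, 0),  r_3 = (0, 0, 0).
  v is orthogonal to every row, so take v ∝ r_1 × r_2 = ((0)·(0) - (0)·(-4), (0)·(0) - (-1)·(0), (-1)·(-4) - (0)·(0)) = (0, 0, 4).
  Rescale (divide by 4): u = (0, 0, 1).
  ||u|| = √((0)² + (0)² + (1)²) = √(1) = 1,  v_1 = u/||u|| ≈ (0, 0, 1) (||v_1|| = 1).

λ_1 = 7,  λ_2 = 6,  λ_3 = 3;  v_1 ≈ (0, 0, 1)


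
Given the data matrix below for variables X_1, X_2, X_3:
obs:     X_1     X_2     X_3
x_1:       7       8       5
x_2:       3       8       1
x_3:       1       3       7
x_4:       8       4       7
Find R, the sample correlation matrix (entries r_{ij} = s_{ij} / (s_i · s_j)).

Step 1 — column means:
  mean(X_1) = (7 + 3 + 1 + 8) / 4 = 19/4 = 4.75
  mean(X_2) = (8 + 8 + 3 + 4) / 4 = 23/4 = 5.75
  mean(X_3) = (5 + 1 + 7 + 7) / 4 = 20/4 = 5

Step 2 — sample variances and covariances s[i,j] = (1/(n-1)) · Σ_k (x_{k,i} - mean_i) · (x_{k,j} - mean_j), with n-1 = 3:
  s[X_1,X_1] = ((2.25)·(2.25) + (-1.75)·(-1.75) + (-3.75)·(-3.75) + (3.25)·(3.25)) / 3 = 32.75/3 = 10.9167
  s[X_1,X_2] = ((2.25)·(2.25) + (-1.75)·(2.25) + (-3.75)·(-2.75) + (3.25)·(-1.75)) / 3 = 5.75/3 = 1.9167
  s[X_1,X_3] = ((2.25)·(0) + (-1.75)·(-4) + (-3.75)·(2) + (3.25)·(2)) / 3 = 6/3 = 2
  s[X_2,X_2] = ((2.25)·(2.25) + (2.25)·(2.25) + (-2.75)·(-2.75) + (-1.75)·(-1.75)) / 3 = 20.75/3 = 6.9167
  s[X_2,X_3] = ((2.25)·(0) + (2.25)·(-4) + (-2.75)·(2) + (-1.75)·(2)) / 3 = -18/3 = -6
  s[X_3,X_3] = ((0)·(0) + (-4)·(-4) + (2)·(2) + (2)·(2)) / 3 = 24/3 = 8
  Sample standard deviations s_i = √(s[i,i]):
  s(X_1) = √(10.9167) = 3.304
  s(X_2) = √(6.9167) = 2.63
  s(X_3) = √(8) = 2.8284

Step 3 — r_{ij} = s_{ij} / (s_i · s_j):
  r[X_1,X_1] = 1 (diagonal).
  r[X_1,X_2] = 1.9167 / (3.304 · 2.63) = 1.9167 / 8.6895 = 0.2206
  r[X_1,X_3] = 2 / (3.304 · 2.8284) = 2 / 9.3452 = 0.214
  r[X_2,X_2] = 1 (diagonal).
  r[X_2,X_3] = -6 / (2.63 · 2.8284) = -6 / 7.4386 = -0.8066
  r[X_3,X_3] = 1 (diagonal).

R is symmetric with unit diagonal. Assembling:

R = [[1, 0.2206, 0.214],
 [0.2206, 1, -0.8066],
 [0.214, -0.8066, 1]]


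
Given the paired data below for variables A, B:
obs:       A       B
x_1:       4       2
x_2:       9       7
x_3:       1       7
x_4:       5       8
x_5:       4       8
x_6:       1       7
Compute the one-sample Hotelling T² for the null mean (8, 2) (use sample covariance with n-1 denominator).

Step 1 — sample mean vector:
  mean(A) = (4 + 9 + 1 + 5 + 4 + 1) / 6 = 24/6 = 4
  mean(B) = (2 + 7 + 7 + 8 + 8 + 7) / 6 = 39/6 = 6.5
  x̄ = (4, 6.5),  deviation x̄ - mu_0 = (4, 6.5) - (8, 2) = (-4, 4.5).

Step 2 — sample covariance matrix, S[i,j] = (1/(n-1)) · Σ_k (x_{k,i} - mean_i) · (x_{k,j} - mean_j), divisor n-1 = 5:
  S[A,A] = ((0)·(0) + (5)·(5) + (-3)·(-3) + (1)·(1) + (0)·(0) + (-3)·(-3)) / 5 = 44/5 = 8.8
  S[A,B] = ((0)·(-4.5) + (5)·(0.5) + (-3)·(0.5) + (1)·(1.5) + (0)·(1.5) + (-3)·(0.5)) / 5 = 1/5 = 0.2
  S[B,B] = ((-4.5)·(-4.5) + (0.5)·(0.5) + (0.5)·(0.5) + (1.5)·(1.5) + (1.5)·(1.5) + (0.5)·(0.5)) / 5 = 25.5/5 = 5.1
  S = [[8.8, 0.2],
 [0.2, 5.1]].

Step 3 — invert S. det(S) = 8.8·5.1 - (0.2)² = 44.84.
  S^{-1} = (1/det) · [[d, -b], [-b, a]] = [[0.1137, -0.0045],
 [-0.0045, 0.1963]].

Step 4 — quadratic form (x̄ - mu_0)^T · S^{-1} · (x̄ - mu_0):
  S^{-1} · (x̄ - mu_0) = (-0.475, 0.901),
  (x̄ - mu_0)^T · [...] = (-4)·(-0.475) + (4.5)·(0.901) = 5.9545.

Step 5 — scale by n: T² = 6 · 5.9545 = 35.727.

T² ≈ 35.727


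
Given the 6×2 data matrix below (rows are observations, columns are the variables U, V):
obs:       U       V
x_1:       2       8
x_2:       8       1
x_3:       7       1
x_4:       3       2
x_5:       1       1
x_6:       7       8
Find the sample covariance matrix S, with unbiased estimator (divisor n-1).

Step 1 — column means:
  mean(U) = (2 + 8 + 7 + 3 + 1 + 7) / 6 = 28/6 = 4.6667
  mean(V) = (8 + 1 + 1 + 2 + 1 + 8) / 6 = 21/6 = 3.5

Step 2 — sample covariance S[i,j] = (1/(n-1)) · Σ_k (x_{k,i} - mean_i) · (x_{k,j} - mean_j), with n-1 = 5.
  S[U,U] = ((-2.6667)·(-2.6667) + (3.3333)·(3.3333) + (2.3333)·(2.3333) + (-1.6667)·(-1.6667) + (-3.6667)·(-3.6667) + (2.3333)·(2.3333)) / 5 = 45.3333/5 = 9.0667
  S[U,V] = ((-2.6667)·(4.5) + (3.3333)·(-2.5) + (2.3333)·(-2.5) + (-1.6667)·(-1.5) + (-3.6667)·(-2.5) + (2.3333)·(4.5)) / 5 = -4/5 = -0.8
  S[V,V] = ((4.5)·(4.5) + (-2.5)·(-2.5) + (-2.5)·(-2.5) + (-1.5)·(-1.5) + (-2.5)·(-2.5) + (4.5)·(4.5)) / 5 = 61.5/5 = 12.3

S is symmetric (S[j,i] = S[i,j]). Assembling:

S = [[9.0667, -0.8],
 [-0.8, 12.3]]


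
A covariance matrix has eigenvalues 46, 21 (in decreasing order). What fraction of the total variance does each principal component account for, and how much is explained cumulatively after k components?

Step 1 — total variance = trace(Sigma) = Σ λ_i = 46 + 21 = 67.

Step 2 — fraction explained by component i = λ_i / Σ λ:
  PC1: 46/67 = 0.6866
  PC2: 21/67 = 0.3134

Step 3 — cumulative fraction after k components = (λ_1 + ... + λ_k) / Σ λ:
  k = 1: 46/67 = 0.6866
  k = 2: (46 + 21)/67 = 67/67 = 1

Summary (fraction, with percent):

explained: PC1 0.6866 (68.66%), PC2 0.3134 (31.34%);  cumulative: 0.6866, 1


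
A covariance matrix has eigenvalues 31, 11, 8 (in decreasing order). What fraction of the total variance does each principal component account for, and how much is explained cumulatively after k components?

Step 1 — total variance = trace(Sigma) = Σ λ_i = 31 + 11 + 8 = 50.

Step 2 — fraction explained by component i = λ_i / Σ λ:
  PC1: 31/50 = 0.62
  PC2: 11/50 = 0.22
  PC3: 8/50 = 0.16

Step 3 — cumulative fraction after k components = (λ_1 + ... + λ_k) / Σ λ:
  k = 1: 31/50 = 0.62
  k = 2: (31 + 11)/50 = 42/50 = 0.84
  k = 3: (31 + 11 + 8)/50 = 50/50 = 1

Summary (fraction, with percent):

explained: PC1 0.62 (62%), PC2 0.22 (22%), PC3 0.16 (16%);  cumulative: 0.62, 0.84, 1


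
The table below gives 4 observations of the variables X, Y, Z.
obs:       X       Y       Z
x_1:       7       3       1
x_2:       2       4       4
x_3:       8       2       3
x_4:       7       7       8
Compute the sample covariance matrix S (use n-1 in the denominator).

Step 1 — column means:
  mean(X) = (7 + 2 + 8 + 7) / 4 = 24/4 = 6
  mean(Y) = (3 + 4 + 2 + 7) / 4 = 16/4 = 4
  mean(Z) = (1 + 4 + 3 + 8) / 4 = 16/4 = 4

Step 2 — sample covariance S[i,j] = (1/(n-1)) · Σ_k (x_{k,i} - mean_i) · (x_{k,j} - mean_j), with n-1 = 3.
  S[X,X] = ((1)·(1) + (-4)·(-4) + (2)·(2) + (1)·(1)) / 3 = 22/3 = 7.3333
  S[X,Y] = ((1)·(-1) + (-4)·(0) + (2)·(-2) + (1)·(3)) / 3 = -2/3 = -0.6667
  S[X,Z] = ((1)·(-3) + (-4)·(0) + (2)·(-1) + (1)·(4)) / 3 = -1/3 = -0.3333
  S[Y,Y] = ((-1)·(-1) + (0)·(0) + (-2)·(-2) + (3)·(3)) / 3 = 14/3 = 4.6667
  S[Y,Z] = ((-1)·(-3) + (0)·(0) + (-2)·(-1) + (3)·(4)) / 3 = 17/3 = 5.6667
  S[Z,Z] = ((-3)·(-3) + (0)·(0) + (-1)·(-1) + (4)·(4)) / 3 = 26/3 = 8.6667

S is symmetric (S[j,i] = S[i,j]). Assembling:

S = [[7.3333, -0.6667, -0.3333],
 [-0.6667, 4.6667, 5.6667],
 [-0.3333, 5.6667, 8.6667]]


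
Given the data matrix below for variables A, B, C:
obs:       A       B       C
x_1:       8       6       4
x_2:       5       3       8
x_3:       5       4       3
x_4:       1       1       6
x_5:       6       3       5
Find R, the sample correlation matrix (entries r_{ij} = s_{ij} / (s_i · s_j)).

Step 1 — column means:
  mean(A) = (8 + 5 + 5 + 1 + 6) / 5 = 25/5 = 5
  mean(B) = (6 + 3 + 4 + 1 + 3) / 5 = 17/5 = 3.4
  mean(C) = (4 + 8 + 3 + 6 + 5) / 5 = 26/5 = 5.2

Step 2 — sample variances and covariances s[i,j] = (1/(n-1)) · Σ_k (x_{k,i} - mean_i) · (x_{k,j} - mean_j), with n-1 = 4:
  s[A,A] = ((3)·(3) + (0)·(0) + (0)·(0) + (-4)·(-4) + (1)·(1)) / 4 = 26/4 = 6.5
  s[A,B] = ((3)·(2.6) + (0)·(-0.4) + (0)·(0.6) + (-4)·(-2.4) + (1)·(-0.4)) / 4 = 17/4 = 4.25
  s[A,C] = ((3)·(-1.2) + (0)·(2.8) + (0)·(-2.2) + (-4)·(0.8) + (1)·(-0.2)) / 4 = -7/4 = -1.75
  s[B,B] = ((2.6)·(2.6) + (-0.4)·(-0.4) + (0.6)·(0.6) + (-2.4)·(-2.4) + (-0.4)·(-0.4)) / 4 = 13.2/4 = 3.3
  s[B,C] = ((2.6)·(-1.2) + (-0.4)·(2.8) + (0.6)·(-2.2) + (-2.4)·(0.8) + (-0.4)·(-0.2)) / 4 = -7.4/4 = -1.85
  s[C,C] = ((-1.2)·(-1.2) + (2.8)·(2.8) + (-2.2)·(-2.2) + (0.8)·(0.8) + (-0.2)·(-0.2)) / 4 = 14.8/4 = 3.7
  Sample standard deviations s_i = √(s[i,i]):
  s(A) = √(6.5) = 2.5495
  s(B) = √(3.3) = 1.8166
  s(C) = √(3.7) = 1.9235

Step 3 — r_{ij} = s_{ij} / (s_i · s_j):
  r[A,A] = 1 (diagonal).
  r[A,B] = 4.25 / (2.5495 · 1.8166) = 4.25 / 4.6314 = 0.9176
  r[A,C] = -1.75 / (2.5495 · 1.9235) = -1.75 / 4.9041 = -0.3568
  r[B,B] = 1 (diagonal).
  r[B,C] = -1.85 / (1.8166 · 1.9235) = -1.85 / 3.4943 = -0.5294
  r[C,C] = 1 (diagonal).

R is symmetric with unit diagonal. Assembling:

R = [[1, 0.9176, -0.3568],
 [0.9176, 1, -0.5294],
 [-0.3568, -0.5294, 1]]


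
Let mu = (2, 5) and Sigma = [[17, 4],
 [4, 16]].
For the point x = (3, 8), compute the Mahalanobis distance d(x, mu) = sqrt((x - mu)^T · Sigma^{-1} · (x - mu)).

Step 1 — centre the observation: (x - mu) = (1, 3).

Step 2 — invert Sigma. det(Sigma) = 17·16 - (4)² = 256.
  Sigma^{-1} = (1/det) · [[d, -b], [-b, a]] = [[0.0625, -0.0156],
 [-0.0156, 0.0664]].

Step 3 — form the quadratic (x - mu)^T · Sigma^{-1} · (x - mu):
  Sigma^{-1} · (x - mu) = (0.0156, 0.1836).
  (x - mu)^T · [Sigma^{-1} · (x - mu)] = (1)·(0.0156) + (3)·(0.1836) = 0.5664.

Step 4 — take square root: d = √(0.5664) ≈ 0.7526.

d(x, mu) = √(0.5664) ≈ 0.7526


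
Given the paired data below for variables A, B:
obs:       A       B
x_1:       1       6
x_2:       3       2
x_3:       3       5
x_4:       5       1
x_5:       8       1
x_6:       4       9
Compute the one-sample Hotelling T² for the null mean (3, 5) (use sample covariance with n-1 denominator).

Step 1 — sample mean vector:
  mean(A) = (1 + 3 + 3 + 5 + 8 + 4) / 6 = 24/6 = 4
  mean(B) = (6 + 2 + 5 + 1 + 1 + 9) / 6 = 24/6 = 4
  x̄ = (4, 4),  deviation x̄ - mu_0 = (4, 4) - (3, 5) = (1, -1).

Step 2 — sample covariance matrix, S[i,j] = (1/(n-1)) · Σ_k (x_{k,i} - mean_i) · (x_{k,j} - mean_j), divisor n-1 = 5:
  S[A,A] = ((-3)·(-3) + (-1)·(-1) + (-1)·(-1) + (1)·(1) + (4)·(4) + (0)·(0)) / 5 = 28/5 = 5.6
  S[A,B] = ((-3)·(2) + (-1)·(-2) + (-1)·(1) + (1)·(-3) + (4)·(-3) + (0)·(5)) / 5 = -20/5 = -4
  S[B,B] = ((2)·(2) + (-2)·(-2) + (1)·(1) + (-3)·(-3) + (-3)·(-3) + (5)·(5)) / 5 = 52/5 = 10.4
  S = [[5.6, -4],
 [-4, 10.4]].

Step 3 — invert S. det(S) = 5.6·10.4 - (-4)² = 42.24.
  S^{-1} = (1/det) · [[d, -b], [-b, a]] = [[0.2462, 0.0947],
 [0.0947, 0.1326]].

Step 4 — quadratic form (x̄ - mu_0)^T · S^{-1} · (x̄ - mu_0):
  S^{-1} · (x̄ - mu_0) = (0.1515, -0.0379),
  (x̄ - mu_0)^T · [...] = (1)·(0.1515) + (-1)·(-0.0379) = 0.1894.

Step 5 — scale by n: T² = 6 · 0.1894 = 1.1364.

T² ≈ 1.1364


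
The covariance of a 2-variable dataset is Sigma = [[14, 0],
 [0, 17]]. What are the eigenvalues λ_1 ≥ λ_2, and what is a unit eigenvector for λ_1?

Step 1 — characteristic polynomial of 2×2 Sigma:
  det(Sigma - λI) = λ² - trace · λ + det = 0.
  trace = 14 + 17 = 31, det = 14·17 - (0)² = 238.
Step 2 — discriminant:
  Δ = trace² - 4·det = 961 - 952 = 9.
Step 3 — eigenvalues:
  λ = (trace ± √Δ)/2 = (31 ± 3)/2,
  λ_1 = 17,  λ_2 = 14.

Step 4 — unit eigenvector for λ_1: Sigma is diagonal, so its eigenvectors are the coordinate axes. λ_1 = 17 is the diagonal entry on the second coordinate axis, hence
  v_1 = (0, 1) (||v_1|| = 1).

λ_1 = 17,  λ_2 = 14;  v_1 ≈ (0, 1)


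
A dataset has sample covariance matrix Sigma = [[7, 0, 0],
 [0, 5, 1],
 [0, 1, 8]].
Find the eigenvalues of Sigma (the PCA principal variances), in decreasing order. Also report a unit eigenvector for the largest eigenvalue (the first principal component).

Step 1 — characteristic polynomial p(λ) = det(λI - Sigma) = λ³ - tr·λ² + c_1·λ - det, where tr = trace, c_1 = sum of the principal 2×2 minors, det = det(Sigma):
  tr = 7 + 5 + 8 = 20,
  c_1 = (7·5 - (0)²) + (7·8 - (0)²) + (5·8 - (1)²) = 35 + 56 + 39 = 130,
  det = 7·(5·8 - (1)²) - (0)·((0)·8 - (1)·(0)) + (0)·((0)·(1) - 5·(0)) = 7·(39) - (0)·(0) + (0)·(0) = 273.
  So p(λ) = λ³ - 20λ² + 130λ - 273.
Step 2 — look for an integer root (rational root theorem: any rational root is an integer divisor of 273). Testing λ = 7:
  p(7) = 343 - 980 + 910 - 273 = 0  ✓
  Dividing out (λ - 7): p(λ) = (λ - 7)(λ² - 13λ + 39).
Step 3 — remaining eigenvalues from the quadratic λ² - 13λ + 39 = 0:
  Δ = 13² - 4·39 = 169 - 156 = 13,  λ = (13 ± √13)/2 = (13 ± 3.6056)/2 ≈ 8.3028 or 4.6972.
  Sorted: λ_1 = 8.3028,  λ_2 = 7,  λ_3 = 4.6972  (check: sum = 20 = tr ✓).

Step 4 — unit eigenvector for λ_1 ≈ 8.3028: v spans the null space of (Sigma - λ_1 I), whose rows are
  r_1 = (-1.3028, 0, 0),  r_2 = (0, -3.3028, 1),  r_3 = (0, 1, -0.3028).
  v is orthogonal to every row, so take v ∝ r_1 × r_2 = ((0)·(1) - (0)·(-3.3028), (0)·(0) - (-1.3028)·(1), (-1.3028)·(-3.3028) - (0)·(0)) ≈ (0, 1.3028, 4.3028).
  Let u = (0, 1.3028, 4.3028).
  ||u|| = √((0)² + (1.3028)² + (4.3028)²) = √(20.2111) ≈ 4.4957,  v_1 = u/||u|| ≈ (0, 0.2898, 0.9571) (||v_1|| = 1).

λ_1 = 8.3028,  λ_2 = 7,  λ_3 = 4.6972;  v_1 ≈ (0, 0.2898, 0.9571)


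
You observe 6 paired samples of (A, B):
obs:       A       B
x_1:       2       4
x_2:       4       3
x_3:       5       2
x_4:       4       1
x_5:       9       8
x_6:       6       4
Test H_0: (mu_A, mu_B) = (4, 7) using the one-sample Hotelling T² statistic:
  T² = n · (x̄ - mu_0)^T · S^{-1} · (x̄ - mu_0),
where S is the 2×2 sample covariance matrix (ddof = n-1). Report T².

Step 1 — sample mean vector:
  mean(A) = (2 + 4 + 5 + 4 + 9 + 6) / 6 = 30/6 = 5
  mean(B) = (4 + 3 + 2 + 1 + 8 + 4) / 6 = 22/6 = 3.6667
  x̄ = (5, 3.6667),  deviation x̄ - mu_0 = (5, 3.6667) - (4, 7) = (1, -3.3333).

Step 2 — sample covariance matrix, S[i,j] = (1/(n-1)) · Σ_k (x_{k,i} - mean_i) · (x_{k,j} - mean_j), divisor n-1 = 5:
  S[A,A] = ((-3)·(-3) + (-1)·(-1) + (0)·(0) + (-1)·(-1) + (4)·(4) + (1)·(1)) / 5 = 28/5 = 5.6
  S[A,B] = ((-3)·(0.3333) + (-1)·(-0.6667) + (0)·(-1.6667) + (-1)·(-2.6667) + (4)·(4.3333) + (1)·(0.3333)) / 5 = 20/5 = 4
  S[B,B] = ((0.3333)·(0.3333) + (-0.6667)·(-0.6667) + (-1.6667)·(-1.6667) + (-2.6667)·(-2.6667) + (4.3333)·(4.3333) + (0.3333)·(0.3333)) / 5 = 29.3333/5 = 5.8667
  S = [[5.6, 4],
 [4, 5.8667]].

Step 3 — invert S. det(S) = 5.6·5.8667 - (4)² = 16.8533.
  S^{-1} = (1/det) · [[d, -b], [-b, a]] = [[0.3481, -0.2373],
 [-0.2373, 0.3323]].

Step 4 — quadratic form (x̄ - mu_0)^T · S^{-1} · (x̄ - mu_0):
  S^{-1} · (x̄ - mu_0) = (1.1392, -1.3449),
  (x̄ - mu_0)^T · [...] = (1)·(1.1392) + (-3.3333)·(-1.3449) = 5.6224.

Step 5 — scale by n: T² = 6 · 5.6224 = 33.7342.

T² ≈ 33.7342


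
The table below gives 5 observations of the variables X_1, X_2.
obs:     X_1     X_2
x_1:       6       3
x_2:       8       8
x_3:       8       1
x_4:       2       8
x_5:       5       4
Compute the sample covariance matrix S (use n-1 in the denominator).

Step 1 — column means:
  mean(X_1) = (6 + 8 + 8 + 2 + 5) / 5 = 29/5 = 5.8
  mean(X_2) = (3 + 8 + 1 + 8 + 4) / 5 = 24/5 = 4.8

Step 2 — sample covariance S[i,j] = (1/(n-1)) · Σ_k (x_{k,i} - mean_i) · (x_{k,j} - mean_j), with n-1 = 4.
  S[X_1,X_1] = ((0.2)·(0.2) + (2.2)·(2.2) + (2.2)·(2.2) + (-3.8)·(-3.8) + (-0.8)·(-0.8)) / 4 = 24.8/4 = 6.2
  S[X_1,X_2] = ((0.2)·(-1.8) + (2.2)·(3.2) + (2.2)·(-3.8) + (-3.8)·(3.2) + (-0.8)·(-0.8)) / 4 = -13.2/4 = -3.3
  S[X_2,X_2] = ((-1.8)·(-1.8) + (3.2)·(3.2) + (-3.8)·(-3.8) + (3.2)·(3.2) + (-0.8)·(-0.8)) / 4 = 38.8/4 = 9.7

S is symmetric (S[j,i] = S[i,j]). Assembling:

S = [[6.2, -3.3],
 [-3.3, 9.7]]


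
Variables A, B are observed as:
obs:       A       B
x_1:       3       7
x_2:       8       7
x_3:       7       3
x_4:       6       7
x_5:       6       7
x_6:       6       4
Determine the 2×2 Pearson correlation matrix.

Step 1 — column means:
  mean(A) = (3 + 8 + 7 + 6 + 6 + 6) / 6 = 36/6 = 6
  mean(B) = (7 + 7 + 3 + 7 + 7 + 4) / 6 = 35/6 = 5.8333

Step 2 — sample variances and covariances s[i,j] = (1/(n-1)) · Σ_k (x_{k,i} - mean_i) · (x_{k,j} - mean_j), with n-1 = 5:
  s[A,A] = ((-3)·(-3) + (2)·(2) + (1)·(1) + (0)·(0) + (0)·(0) + (0)·(0)) / 5 = 14/5 = 2.8
  s[A,B] = ((-3)·(1.1667) + (2)·(1.1667) + (1)·(-2.8333) + (0)·(1.1667) + (0)·(1.1667) + (0)·(-1.8333)) / 5 = -4/5 = -0.8
  s[B,B] = ((1.1667)·(1.1667) + (1.1667)·(1.1667) + (-2.8333)·(-2.8333) + (1.1667)·(1.1667) + (1.1667)·(1.1667) + (-1.8333)·(-1.8333)) / 5 = 16.8333/5 = 3.3667
  Sample standard deviations s_i = √(s[i,i]):
  s(A) = √(2.8) = 1.6733
  s(B) = √(3.3667) = 1.8348

Step 3 — r_{ij} = s_{ij} / (s_i · s_j):
  r[A,A] = 1 (diagonal).
  r[A,B] = -0.8 / (1.6733 · 1.8348) = -0.8 / 3.0703 = -0.2606
  r[B,B] = 1 (diagonal).

R is symmetric with unit diagonal. Assembling:

R = [[1, -0.2606],
 [-0.2606, 1]]
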